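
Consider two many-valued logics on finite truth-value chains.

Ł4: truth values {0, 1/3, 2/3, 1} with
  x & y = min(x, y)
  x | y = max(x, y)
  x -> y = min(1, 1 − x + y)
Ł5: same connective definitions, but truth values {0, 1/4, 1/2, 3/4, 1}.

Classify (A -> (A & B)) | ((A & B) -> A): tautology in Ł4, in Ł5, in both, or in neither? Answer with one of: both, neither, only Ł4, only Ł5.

In Ł4: every assignment gives 1 — tautology.
In Ł5: every assignment gives 1 — tautology.

both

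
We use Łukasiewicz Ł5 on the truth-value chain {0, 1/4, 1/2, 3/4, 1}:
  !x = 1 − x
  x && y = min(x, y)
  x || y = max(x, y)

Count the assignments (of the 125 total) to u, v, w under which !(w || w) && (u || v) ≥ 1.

value 1: 9 assignments (counts)
value 3/4: 23 assignments
value 1/2: 31 assignments
value 1/4: 33 assignments
value 0: 29 assignments
So 9 of the 125 assignments meet the threshold.

9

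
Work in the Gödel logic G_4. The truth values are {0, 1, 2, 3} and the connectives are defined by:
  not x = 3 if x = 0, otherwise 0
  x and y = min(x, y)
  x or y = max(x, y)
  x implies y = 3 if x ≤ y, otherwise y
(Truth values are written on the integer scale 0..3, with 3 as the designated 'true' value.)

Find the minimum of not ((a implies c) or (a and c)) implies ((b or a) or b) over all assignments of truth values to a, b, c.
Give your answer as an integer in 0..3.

Take a = 1, b = 0, c = 0:
a implies c = 1 implies 0 = 0
a and c = 1 and 0 = 0
(a implies c) or (a and c) = 0 or 0 = 0
not ((a implies c) or (a and c)) = not 0 = 3
b or a = 0 or 1 = 1
(b or a) or b = 1 or 0 = 1
not ((a implies c) or (a and c)) implies ((b or a) or b) = 3 implies 1 = 1
No assignment yields a value below 1, so this is the minimum.

1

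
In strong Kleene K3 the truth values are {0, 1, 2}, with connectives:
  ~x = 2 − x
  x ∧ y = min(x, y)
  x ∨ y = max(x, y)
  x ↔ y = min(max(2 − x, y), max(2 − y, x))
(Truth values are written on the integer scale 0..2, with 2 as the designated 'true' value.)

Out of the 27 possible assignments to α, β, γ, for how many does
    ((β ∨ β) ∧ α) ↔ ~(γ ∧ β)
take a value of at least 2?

value 2: 2 assignments (counts)
value 1: 13 assignments
value 0: 12 assignments
So 2 of the 27 assignments meet the threshold.

2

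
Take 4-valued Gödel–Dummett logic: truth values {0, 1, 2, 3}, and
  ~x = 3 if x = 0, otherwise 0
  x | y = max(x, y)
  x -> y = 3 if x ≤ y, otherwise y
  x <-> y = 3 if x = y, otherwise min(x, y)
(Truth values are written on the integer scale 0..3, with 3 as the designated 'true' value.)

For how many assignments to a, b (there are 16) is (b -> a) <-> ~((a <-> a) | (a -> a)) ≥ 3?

a = 0, b = 0 ↦ 0  <
a = 0, b = 1 ↦ 3  ≥
a = 0, b = 2 ↦ 3  ≥
a = 0, b = 3 ↦ 3  ≥
a = 1, b = 0 ↦ 0  <
a = 1, b = 1 ↦ 0  <
a = 1, b = 2 ↦ 0  <
a = 1, b = 3 ↦ 0  <
a = 2, b = 0 ↦ 0  <
a = 2, b = 1 ↦ 0  <
a = 2, b = 2 ↦ 0  <
a = 2, b = 3 ↦ 0  <
a = 3, b = 0 ↦ 0  <
a = 3, b = 1 ↦ 0  <
a = 3, b = 2 ↦ 0  <
a = 3, b = 3 ↦ 0  <
So 3 of the 16 assignments meet the threshold.

3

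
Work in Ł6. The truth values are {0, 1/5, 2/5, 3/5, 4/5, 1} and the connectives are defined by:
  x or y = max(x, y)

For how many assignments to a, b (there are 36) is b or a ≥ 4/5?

value 1: 11 assignments (counts)
value 4/5: 9 assignments (counts)
value 3/5: 7 assignments
value 2/5: 5 assignments
value 1/5: 3 assignments
value 0: 1 assignment
So 20 of the 36 assignments meet the threshold.

20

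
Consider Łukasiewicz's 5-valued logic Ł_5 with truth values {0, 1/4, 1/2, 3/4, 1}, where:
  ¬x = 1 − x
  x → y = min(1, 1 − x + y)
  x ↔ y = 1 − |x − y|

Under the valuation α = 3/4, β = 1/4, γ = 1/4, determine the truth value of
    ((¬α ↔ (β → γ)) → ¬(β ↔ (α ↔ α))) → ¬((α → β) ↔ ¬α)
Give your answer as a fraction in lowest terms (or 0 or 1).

¬α = ¬3/4 = 1/4
β → γ = 1/4 → 1/4 = 1
¬α ↔ (β → γ) = 1/4 ↔ 1 = 1/4
α ↔ α = 3/4 ↔ 3/4 = 1
β ↔ (α ↔ α) = 1/4 ↔ 1 = 1/4
¬(β ↔ (α ↔ α)) = ¬1/4 = 3/4
(¬α ↔ (β → γ)) → ¬(β ↔ (α ↔ α)) = 1/4 → 3/4 = 1
α → β = 3/4 → 1/4 = 1/2
¬α = ¬3/4 = 1/4
(α → β) ↔ ¬α = 1/2 ↔ 1/4 = 3/4
¬((α → β) ↔ ¬α) = ¬3/4 = 1/4
((¬α ↔ (β → γ)) → ¬(β ↔ (α ↔ α))) → ¬((α → β) ↔ ¬α) = 1 → 1/4 = 1/4

1/4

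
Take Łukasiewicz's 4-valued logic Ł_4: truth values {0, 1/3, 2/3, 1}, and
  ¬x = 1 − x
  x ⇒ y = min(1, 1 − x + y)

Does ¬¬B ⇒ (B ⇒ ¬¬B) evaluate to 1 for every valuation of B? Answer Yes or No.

Yes

B = 0 ↦ 1
B = 1/3 ↦ 1
B = 2/3 ↦ 1
B = 1 ↦ 1
Every assignment gives a value ≥ 1.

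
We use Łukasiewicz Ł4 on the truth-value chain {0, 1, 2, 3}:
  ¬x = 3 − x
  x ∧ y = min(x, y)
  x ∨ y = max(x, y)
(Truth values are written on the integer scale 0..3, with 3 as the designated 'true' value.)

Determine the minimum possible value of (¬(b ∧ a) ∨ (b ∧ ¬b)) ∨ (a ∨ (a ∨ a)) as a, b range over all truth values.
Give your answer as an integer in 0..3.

2

Take a = 1, b = 1:
b ∧ a = 1 ∧ 1 = 1
¬(b ∧ a) = ¬1 = 2
¬b = ¬1 = 2
b ∧ ¬b = 1 ∧ 2 = 1
¬(b ∧ a) ∨ (b ∧ ¬b) = 2 ∨ 1 = 2
a ∨ a = 1 ∨ 1 = 1
a ∨ (a ∨ a) = 1 ∨ 1 = 1
(¬(b ∧ a) ∨ (b ∧ ¬b)) ∨ (a ∨ (a ∨ a)) = 2 ∨ 1 = 2
No assignment yields a value below 2, so this is the minimum.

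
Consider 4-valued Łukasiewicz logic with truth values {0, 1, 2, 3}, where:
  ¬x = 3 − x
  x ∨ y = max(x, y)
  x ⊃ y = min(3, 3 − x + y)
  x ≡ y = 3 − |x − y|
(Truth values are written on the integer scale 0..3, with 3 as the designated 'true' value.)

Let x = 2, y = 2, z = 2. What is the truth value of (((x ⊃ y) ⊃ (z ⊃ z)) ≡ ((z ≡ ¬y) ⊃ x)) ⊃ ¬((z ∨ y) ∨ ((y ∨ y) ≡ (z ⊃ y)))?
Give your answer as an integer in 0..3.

1

x ⊃ y = 2 ⊃ 2 = 3
z ⊃ z = 2 ⊃ 2 = 3
(x ⊃ y) ⊃ (z ⊃ z) = 3 ⊃ 3 = 3
¬y = ¬2 = 1
z ≡ ¬y = 2 ≡ 1 = 2
(z ≡ ¬y) ⊃ x = 2 ⊃ 2 = 3
((x ⊃ y) ⊃ (z ⊃ z)) ≡ ((z ≡ ¬y) ⊃ x) = 3 ≡ 3 = 3
z ∨ y = 2 ∨ 2 = 2
y ∨ y = 2 ∨ 2 = 2
z ⊃ y = 2 ⊃ 2 = 3
(y ∨ y) ≡ (z ⊃ y) = 2 ≡ 3 = 2
(z ∨ y) ∨ ((y ∨ y) ≡ (z ⊃ y)) = 2 ∨ 2 = 2
¬((z ∨ y) ∨ ((y ∨ y) ≡ (z ⊃ y))) = ¬2 = 1
(((x ⊃ y) ⊃ (z ⊃ z)) ≡ ((z ≡ ¬y) ⊃ x)) ⊃ ¬((z ∨ y) ∨ ((y ∨ y) ≡ (z ⊃ y))) = 3 ⊃ 1 = 1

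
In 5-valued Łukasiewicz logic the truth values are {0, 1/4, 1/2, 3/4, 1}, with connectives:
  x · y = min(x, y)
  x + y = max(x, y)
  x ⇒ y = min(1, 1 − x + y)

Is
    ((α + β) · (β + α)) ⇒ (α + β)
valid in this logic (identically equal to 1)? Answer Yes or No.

Yes

At α = 3/4, β = 3/4, for instance:
α + β = 3/4 + 3/4 = 3/4
β + α = 3/4 + 3/4 = 3/4
(α + β) · (β + α) = 3/4 · 3/4 = 3/4
((α + β) · (β + α)) ⇒ (α + β) = 3/4 ⇒ 3/4 = 1
and checking the remaining 24 assignments likewise gives ≥ 1 in every case.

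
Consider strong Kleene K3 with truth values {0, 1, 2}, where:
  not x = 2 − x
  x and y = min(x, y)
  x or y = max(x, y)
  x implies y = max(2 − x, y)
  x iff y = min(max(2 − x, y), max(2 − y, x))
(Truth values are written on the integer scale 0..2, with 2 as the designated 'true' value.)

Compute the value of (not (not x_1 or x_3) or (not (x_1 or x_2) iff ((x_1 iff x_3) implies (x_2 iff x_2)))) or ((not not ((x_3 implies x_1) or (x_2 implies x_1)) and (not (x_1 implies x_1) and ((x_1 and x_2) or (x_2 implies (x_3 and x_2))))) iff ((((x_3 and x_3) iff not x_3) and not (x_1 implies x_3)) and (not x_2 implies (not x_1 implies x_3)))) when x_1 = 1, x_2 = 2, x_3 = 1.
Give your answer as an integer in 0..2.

1

not x_1 = not 1 = 1
not x_1 or x_3 = 1 or 1 = 1
not (not x_1 or x_3) = not 1 = 1
x_1 or x_2 = 1 or 2 = 2
not (x_1 or x_2) = not 2 = 0
x_1 iff x_3 = 1 iff 1 = 1
x_2 iff x_2 = 2 iff 2 = 2
(x_1 iff x_3) implies (x_2 iff x_2) = 1 implies 2 = 2
not (x_1 or x_2) iff ((x_1 iff x_3) implies (x_2 iff x_2)) = 0 iff 2 = 0
not (not x_1 or x_3) or (not (x_1 or x_2) iff ((x_1 iff x_3) implies (x_2 iff x_2))) = 1 or 0 = 1
x_3 implies x_1 = 1 implies 1 = 1
x_2 implies x_1 = 2 implies 1 = 1
(x_3 implies x_1) or (x_2 implies x_1) = 1 or 1 = 1
not ((x_3 implies x_1) or (x_2 implies x_1)) = not 1 = 1
not not ((x_3 implies x_1) or (x_2 implies x_1)) = not 1 = 1
x_1 implies x_1 = 1 implies 1 = 1
not (x_1 implies x_1) = not 1 = 1
x_1 and x_2 = 1 and 2 = 1
x_3 and x_2 = 1 and 2 = 1
x_2 implies (x_3 and x_2) = 2 implies 1 = 1
(x_1 and x_2) or (x_2 implies (x_3 and x_2)) = 1 or 1 = 1
not (x_1 implies x_1) and ((x_1 and x_2) or (x_2 implies (x_3 and x_2))) = 1 and 1 = 1
not not ((x_3 implies x_1) or (x_2 implies x_1)) and (not (x_1 implies x_1) and ((x_1 and x_2) or (x_2 implies (x_3 and x_2)))) = 1 and 1 = 1
x_3 and x_3 = 1 and 1 = 1
not x_3 = not 1 = 1
(x_3 and x_3) iff not x_3 = 1 iff 1 = 1
x_1 implies x_3 = 1 implies 1 = 1
not (x_1 implies x_3) = not 1 = 1
((x_3 and x_3) iff not x_3) and not (x_1 implies x_3) = 1 and 1 = 1
not x_2 = not 2 = 0
not x_1 = not 1 = 1
not x_1 implies x_3 = 1 implies 1 = 1
not x_2 implies (not x_1 implies x_3) = 0 implies 1 = 2
(((x_3 and x_3) iff not x_3) and not (x_1 implies x_3)) and (not x_2 implies (not x_1 implies x_3)) = 1 and 2 = 1
(not not ((x_3 implies x_1) or (x_2 implies x_1)) and (not (x_1 implies x_1) and ((x_1 and x_2) or (x_2 implies (x_3 and x_2))))) iff ((((x_3 and x_3) iff not x_3) and not (x_1 implies x_3)) and (not x_2 implies (not x_1 implies x_3))) = 1 iff 1 = 1
(not (not x_1 or x_3) or (not (x_1 or x_2) iff ((x_1 iff x_3) implies (x_2 iff x_2)))) or ((not not ((x_3 implies x_1) or (x_2 implies x_1)) and (not (x_1 implies x_1) and ((x_1 and x_2) or (x_2 implies (x_3 and x_2))))) iff ((((x_3 and x_3) iff not x_3) and not (x_1 implies x_3)) and (not x_2 implies (not x_1 implies x_3)))) = 1 or 1 = 1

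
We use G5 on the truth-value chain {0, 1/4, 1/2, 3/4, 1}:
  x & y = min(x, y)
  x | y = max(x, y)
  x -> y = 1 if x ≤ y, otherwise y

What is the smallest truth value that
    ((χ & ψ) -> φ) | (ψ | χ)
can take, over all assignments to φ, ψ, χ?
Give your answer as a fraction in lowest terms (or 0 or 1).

Take φ = 0, ψ = 1/4, χ = 1/4:
χ & ψ = 1/4 & 1/4 = 1/4
(χ & ψ) -> φ = 1/4 -> 0 = 0
ψ | χ = 1/4 | 1/4 = 1/4
((χ & ψ) -> φ) | (ψ | χ) = 0 | 1/4 = 1/4
No assignment yields a value below 1/4, so this is the minimum.

1/4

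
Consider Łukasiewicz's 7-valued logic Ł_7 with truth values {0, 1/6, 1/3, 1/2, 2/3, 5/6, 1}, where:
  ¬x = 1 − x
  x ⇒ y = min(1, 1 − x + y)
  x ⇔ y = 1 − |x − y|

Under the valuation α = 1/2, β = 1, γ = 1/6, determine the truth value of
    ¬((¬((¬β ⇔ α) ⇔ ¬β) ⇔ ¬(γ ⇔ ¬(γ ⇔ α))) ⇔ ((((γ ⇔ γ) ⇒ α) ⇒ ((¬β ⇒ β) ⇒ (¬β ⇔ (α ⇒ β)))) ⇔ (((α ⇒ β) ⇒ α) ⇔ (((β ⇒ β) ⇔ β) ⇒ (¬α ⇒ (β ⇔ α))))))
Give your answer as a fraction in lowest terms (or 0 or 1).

¬β = ¬1 = 0
¬β ⇔ α = 0 ⇔ 1/2 = 1/2
¬β = ¬1 = 0
(¬β ⇔ α) ⇔ ¬β = 1/2 ⇔ 0 = 1/2
¬((¬β ⇔ α) ⇔ ¬β) = ¬1/2 = 1/2
γ ⇔ α = 1/6 ⇔ 1/2 = 2/3
¬(γ ⇔ α) = ¬2/3 = 1/3
γ ⇔ ¬(γ ⇔ α) = 1/6 ⇔ 1/3 = 5/6
¬(γ ⇔ ¬(γ ⇔ α)) = ¬5/6 = 1/6
¬((¬β ⇔ α) ⇔ ¬β) ⇔ ¬(γ ⇔ ¬(γ ⇔ α)) = 1/2 ⇔ 1/6 = 2/3
γ ⇔ γ = 1/6 ⇔ 1/6 = 1
(γ ⇔ γ) ⇒ α = 1 ⇒ 1/2 = 1/2
¬β = ¬1 = 0
¬β ⇒ β = 0 ⇒ 1 = 1
¬β = ¬1 = 0
α ⇒ β = 1/2 ⇒ 1 = 1
¬β ⇔ (α ⇒ β) = 0 ⇔ 1 = 0
(¬β ⇒ β) ⇒ (¬β ⇔ (α ⇒ β)) = 1 ⇒ 0 = 0
((γ ⇔ γ) ⇒ α) ⇒ ((¬β ⇒ β) ⇒ (¬β ⇔ (α ⇒ β))) = 1/2 ⇒ 0 = 1/2
α ⇒ β = 1/2 ⇒ 1 = 1
(α ⇒ β) ⇒ α = 1 ⇒ 1/2 = 1/2
β ⇒ β = 1 ⇒ 1 = 1
(β ⇒ β) ⇔ β = 1 ⇔ 1 = 1
¬α = ¬1/2 = 1/2
β ⇔ α = 1 ⇔ 1/2 = 1/2
¬α ⇒ (β ⇔ α) = 1/2 ⇒ 1/2 = 1
((β ⇒ β) ⇔ β) ⇒ (¬α ⇒ (β ⇔ α)) = 1 ⇒ 1 = 1
((α ⇒ β) ⇒ α) ⇔ (((β ⇒ β) ⇔ β) ⇒ (¬α ⇒ (β ⇔ α))) = 1/2 ⇔ 1 = 1/2
(((γ ⇔ γ) ⇒ α) ⇒ ((¬β ⇒ β) ⇒ (¬β ⇔ (α ⇒ β)))) ⇔ (((α ⇒ β) ⇒ α) ⇔ (((β ⇒ β) ⇔ β) ⇒ (¬α ⇒ (β ⇔ α)))) = 1/2 ⇔ 1/2 = 1
(¬((¬β ⇔ α) ⇔ ¬β) ⇔ ¬(γ ⇔ ¬(γ ⇔ α))) ⇔ ((((γ ⇔ γ) ⇒ α) ⇒ ((¬β ⇒ β) ⇒ (¬β ⇔ (α ⇒ β)))) ⇔ (((α ⇒ β) ⇒ α) ⇔ (((β ⇒ β) ⇔ β) ⇒ (¬α ⇒ (β ⇔ α))))) = 2/3 ⇔ 1 = 2/3
¬((¬((¬β ⇔ α) ⇔ ¬β) ⇔ ¬(γ ⇔ ¬(γ ⇔ α))) ⇔ ((((γ ⇔ γ) ⇒ α) ⇒ ((¬β ⇒ β) ⇒ (¬β ⇔ (α ⇒ β)))) ⇔ (((α ⇒ β) ⇒ α) ⇔ (((β ⇒ β) ⇔ β) ⇒ (¬α ⇒ (β ⇔ α)))))) = ¬2/3 = 1/3

1/3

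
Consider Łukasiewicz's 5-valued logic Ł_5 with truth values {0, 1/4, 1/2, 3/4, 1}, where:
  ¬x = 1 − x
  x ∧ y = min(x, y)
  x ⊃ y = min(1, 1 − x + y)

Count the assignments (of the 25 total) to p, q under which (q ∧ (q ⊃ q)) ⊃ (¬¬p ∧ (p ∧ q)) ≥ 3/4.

19

value 1: 15 assignments (counts)
value 3/4: 4 assignments (counts)
value 1/2: 3 assignments
value 1/4: 2 assignments
value 0: 1 assignment
So 19 of the 25 assignments meet the threshold.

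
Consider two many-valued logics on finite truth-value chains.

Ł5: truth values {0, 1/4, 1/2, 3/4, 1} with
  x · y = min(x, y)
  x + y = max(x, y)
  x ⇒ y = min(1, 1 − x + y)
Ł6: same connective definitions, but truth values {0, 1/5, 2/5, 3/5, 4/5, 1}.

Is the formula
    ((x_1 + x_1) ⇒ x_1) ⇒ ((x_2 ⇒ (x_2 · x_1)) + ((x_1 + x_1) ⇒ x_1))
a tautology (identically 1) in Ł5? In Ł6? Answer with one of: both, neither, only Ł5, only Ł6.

In Ł5: every assignment gives 1 — tautology.
In Ł6: every assignment gives 1 — tautology.

both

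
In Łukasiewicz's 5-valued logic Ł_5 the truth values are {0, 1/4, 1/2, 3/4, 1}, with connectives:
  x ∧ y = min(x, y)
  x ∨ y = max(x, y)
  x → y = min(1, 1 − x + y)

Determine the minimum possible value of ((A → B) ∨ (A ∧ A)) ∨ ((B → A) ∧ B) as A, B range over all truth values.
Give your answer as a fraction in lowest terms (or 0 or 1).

1/2

Take A = 1/2, B = 0:
A → B = 1/2 → 0 = 1/2
A ∧ A = 1/2 ∧ 1/2 = 1/2
(A → B) ∨ (A ∧ A) = 1/2 ∨ 1/2 = 1/2
B → A = 0 → 1/2 = 1
(B → A) ∧ B = 1 ∧ 0 = 0
((A → B) ∨ (A ∧ A)) ∨ ((B → A) ∧ B) = 1/2 ∨ 0 = 1/2
No assignment yields a value below 1/2, so this is the minimum.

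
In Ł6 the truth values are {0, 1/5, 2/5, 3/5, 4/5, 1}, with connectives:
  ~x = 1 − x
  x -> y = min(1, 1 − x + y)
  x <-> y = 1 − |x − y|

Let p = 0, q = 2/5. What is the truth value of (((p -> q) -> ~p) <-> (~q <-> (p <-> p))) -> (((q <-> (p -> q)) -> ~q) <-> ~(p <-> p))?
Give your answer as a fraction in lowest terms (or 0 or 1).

p -> q = 0 -> 2/5 = 1
~p = ~0 = 1
(p -> q) -> ~p = 1 -> 1 = 1
~q = ~2/5 = 3/5
p <-> p = 0 <-> 0 = 1
~q <-> (p <-> p) = 3/5 <-> 1 = 3/5
((p -> q) -> ~p) <-> (~q <-> (p <-> p)) = 1 <-> 3/5 = 3/5
p -> q = 0 -> 2/5 = 1
q <-> (p -> q) = 2/5 <-> 1 = 2/5
~q = ~2/5 = 3/5
(q <-> (p -> q)) -> ~q = 2/5 -> 3/5 = 1
p <-> p = 0 <-> 0 = 1
~(p <-> p) = ~1 = 0
((q <-> (p -> q)) -> ~q) <-> ~(p <-> p) = 1 <-> 0 = 0
(((p -> q) -> ~p) <-> (~q <-> (p <-> p))) -> (((q <-> (p -> q)) -> ~q) <-> ~(p <-> p)) = 3/5 -> 0 = 2/5

2/5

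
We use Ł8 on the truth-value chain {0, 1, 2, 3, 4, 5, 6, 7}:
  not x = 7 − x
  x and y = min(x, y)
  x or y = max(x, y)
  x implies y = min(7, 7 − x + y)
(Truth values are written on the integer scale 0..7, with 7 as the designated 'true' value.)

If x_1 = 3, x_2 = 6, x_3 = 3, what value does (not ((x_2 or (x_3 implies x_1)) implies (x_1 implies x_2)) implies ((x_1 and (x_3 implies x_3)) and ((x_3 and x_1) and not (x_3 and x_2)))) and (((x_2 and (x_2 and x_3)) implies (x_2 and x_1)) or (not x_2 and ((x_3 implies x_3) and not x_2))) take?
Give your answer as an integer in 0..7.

7

x_3 implies x_1 = 3 implies 3 = 7
x_2 or (x_3 implies x_1) = 6 or 7 = 7
x_1 implies x_2 = 3 implies 6 = 7
(x_2 or (x_3 implies x_1)) implies (x_1 implies x_2) = 7 implies 7 = 7
not ((x_2 or (x_3 implies x_1)) implies (x_1 implies x_2)) = not 7 = 0
x_3 implies x_3 = 3 implies 3 = 7
x_1 and (x_3 implies x_3) = 3 and 7 = 3
x_3 and x_1 = 3 and 3 = 3
x_3 and x_2 = 3 and 6 = 3
not (x_3 and x_2) = not 3 = 4
(x_3 and x_1) and not (x_3 and x_2) = 3 and 4 = 3
(x_1 and (x_3 implies x_3)) and ((x_3 and x_1) and not (x_3 and x_2)) = 3 and 3 = 3
not ((x_2 or (x_3 implies x_1)) implies (x_1 implies x_2)) implies ((x_1 and (x_3 implies x_3)) and ((x_3 and x_1) and not (x_3 and x_2))) = 0 implies 3 = 7
x_2 and x_3 = 6 and 3 = 3
x_2 and (x_2 and x_3) = 6 and 3 = 3
x_2 and x_1 = 6 and 3 = 3
(x_2 and (x_2 and x_3)) implies (x_2 and x_1) = 3 implies 3 = 7
not x_2 = not 6 = 1
x_3 implies x_3 = 3 implies 3 = 7
not x_2 = not 6 = 1
(x_3 implies x_3) and not x_2 = 7 and 1 = 1
not x_2 and ((x_3 implies x_3) and not x_2) = 1 and 1 = 1
((x_2 and (x_2 and x_3)) implies (x_2 and x_1)) or (not x_2 and ((x_3 implies x_3) and not x_2)) = 7 or 1 = 7
(not ((x_2 or (x_3 implies x_1)) implies (x_1 implies x_2)) implies ((x_1 and (x_3 implies x_3)) and ((x_3 and x_1) and not (x_3 and x_2)))) and (((x_2 and (x_2 and x_3)) implies (x_2 and x_1)) or (not x_2 and ((x_3 implies x_3) and not x_2))) = 7 and 7 = 7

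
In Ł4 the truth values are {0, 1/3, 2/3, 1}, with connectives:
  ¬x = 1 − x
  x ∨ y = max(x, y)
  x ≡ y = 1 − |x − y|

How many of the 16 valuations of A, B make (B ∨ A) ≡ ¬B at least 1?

2

A = 0, B = 0 ↦ 0  <
A = 0, B = 1/3 ↦ 2/3  <
A = 0, B = 2/3 ↦ 2/3  <
A = 0, B = 1 ↦ 0  <
A = 1/3, B = 0 ↦ 1/3  <
A = 1/3, B = 1/3 ↦ 2/3  <
A = 1/3, B = 2/3 ↦ 2/3  <
A = 1/3, B = 1 ↦ 0  <
A = 2/3, B = 0 ↦ 2/3  <
A = 2/3, B = 1/3 ↦ 1  ≥
A = 2/3, B = 2/3 ↦ 2/3  <
A = 2/3, B = 1 ↦ 0  <
A = 1, B = 0 ↦ 1  ≥
A = 1, B = 1/3 ↦ 2/3  <
A = 1, B = 2/3 ↦ 1/3  <
A = 1, B = 1 ↦ 0  <
So 2 of the 16 assignments meet the threshold.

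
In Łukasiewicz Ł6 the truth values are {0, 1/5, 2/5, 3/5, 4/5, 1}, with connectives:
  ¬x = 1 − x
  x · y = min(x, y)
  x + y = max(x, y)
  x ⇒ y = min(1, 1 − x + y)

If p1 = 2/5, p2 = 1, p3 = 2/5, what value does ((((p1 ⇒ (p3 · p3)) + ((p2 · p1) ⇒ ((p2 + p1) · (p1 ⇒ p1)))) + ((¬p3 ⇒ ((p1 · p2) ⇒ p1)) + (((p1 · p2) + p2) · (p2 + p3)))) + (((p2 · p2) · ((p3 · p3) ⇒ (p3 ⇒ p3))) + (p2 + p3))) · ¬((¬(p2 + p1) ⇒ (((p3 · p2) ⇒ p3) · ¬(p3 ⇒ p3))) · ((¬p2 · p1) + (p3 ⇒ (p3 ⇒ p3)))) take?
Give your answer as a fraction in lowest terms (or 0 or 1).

0

p3 · p3 = 2/5 · 2/5 = 2/5
p1 ⇒ (p3 · p3) = 2/5 ⇒ 2/5 = 1
p2 · p1 = 1 · 2/5 = 2/5
p2 + p1 = 1 + 2/5 = 1
p1 ⇒ p1 = 2/5 ⇒ 2/5 = 1
(p2 + p1) · (p1 ⇒ p1) = 1 · 1 = 1
(p2 · p1) ⇒ ((p2 + p1) · (p1 ⇒ p1)) = 2/5 ⇒ 1 = 1
(p1 ⇒ (p3 · p3)) + ((p2 · p1) ⇒ ((p2 + p1) · (p1 ⇒ p1))) = 1 + 1 = 1
¬p3 = ¬2/5 = 3/5
p1 · p2 = 2/5 · 1 = 2/5
(p1 · p2) ⇒ p1 = 2/5 ⇒ 2/5 = 1
¬p3 ⇒ ((p1 · p2) ⇒ p1) = 3/5 ⇒ 1 = 1
p1 · p2 = 2/5 · 1 = 2/5
(p1 · p2) + p2 = 2/5 + 1 = 1
p2 + p3 = 1 + 2/5 = 1
((p1 · p2) + p2) · (p2 + p3) = 1 · 1 = 1
(¬p3 ⇒ ((p1 · p2) ⇒ p1)) + (((p1 · p2) + p2) · (p2 + p3)) = 1 + 1 = 1
((p1 ⇒ (p3 · p3)) + ((p2 · p1) ⇒ ((p2 + p1) · (p1 ⇒ p1)))) + ((¬p3 ⇒ ((p1 · p2) ⇒ p1)) + (((p1 · p2) + p2) · (p2 + p3))) = 1 + 1 = 1
p2 · p2 = 1 · 1 = 1
p3 · p3 = 2/5 · 2/5 = 2/5
p3 ⇒ p3 = 2/5 ⇒ 2/5 = 1
(p3 · p3) ⇒ (p3 ⇒ p3) = 2/5 ⇒ 1 = 1
(p2 · p2) · ((p3 · p3) ⇒ (p3 ⇒ p3)) = 1 · 1 = 1
p2 + p3 = 1 + 2/5 = 1
((p2 · p2) · ((p3 · p3) ⇒ (p3 ⇒ p3))) + (p2 + p3) = 1 + 1 = 1
(((p1 ⇒ (p3 · p3)) + ((p2 · p1) ⇒ ((p2 + p1) · (p1 ⇒ p1)))) + ((¬p3 ⇒ ((p1 · p2) ⇒ p1)) + (((p1 · p2) + p2) · (p2 + p3)))) + (((p2 · p2) · ((p3 · p3) ⇒ (p3 ⇒ p3))) + (p2 + p3)) = 1 + 1 = 1
p2 + p1 = 1 + 2/5 = 1
¬(p2 + p1) = ¬1 = 0
p3 · p2 = 2/5 · 1 = 2/5
(p3 · p2) ⇒ p3 = 2/5 ⇒ 2/5 = 1
p3 ⇒ p3 = 2/5 ⇒ 2/5 = 1
¬(p3 ⇒ p3) = ¬1 = 0
((p3 · p2) ⇒ p3) · ¬(p3 ⇒ p3) = 1 · 0 = 0
¬(p2 + p1) ⇒ (((p3 · p2) ⇒ p3) · ¬(p3 ⇒ p3)) = 0 ⇒ 0 = 1
¬p2 = ¬1 = 0
¬p2 · p1 = 0 · 2/5 = 0
p3 ⇒ p3 = 2/5 ⇒ 2/5 = 1
p3 ⇒ (p3 ⇒ p3) = 2/5 ⇒ 1 = 1
(¬p2 · p1) + (p3 ⇒ (p3 ⇒ p3)) = 0 + 1 = 1
(¬(p2 + p1) ⇒ (((p3 · p2) ⇒ p3) · ¬(p3 ⇒ p3))) · ((¬p2 · p1) + (p3 ⇒ (p3 ⇒ p3))) = 1 · 1 = 1
¬((¬(p2 + p1) ⇒ (((p3 · p2) ⇒ p3) · ¬(p3 ⇒ p3))) · ((¬p2 · p1) + (p3 ⇒ (p3 ⇒ p3)))) = ¬1 = 0
((((p1 ⇒ (p3 · p3)) + ((p2 · p1) ⇒ ((p2 + p1) · (p1 ⇒ p1)))) + ((¬p3 ⇒ ((p1 · p2) ⇒ p1)) + (((p1 · p2) + p2) · (p2 + p3)))) + (((p2 · p2) · ((p3 · p3) ⇒ (p3 ⇒ p3))) + (p2 + p3))) · ¬((¬(p2 + p1) ⇒ (((p3 · p2) ⇒ p3) · ¬(p3 ⇒ p3))) · ((¬p2 · p1) + (p3 ⇒ (p3 ⇒ p3)))) = 1 · 0 = 0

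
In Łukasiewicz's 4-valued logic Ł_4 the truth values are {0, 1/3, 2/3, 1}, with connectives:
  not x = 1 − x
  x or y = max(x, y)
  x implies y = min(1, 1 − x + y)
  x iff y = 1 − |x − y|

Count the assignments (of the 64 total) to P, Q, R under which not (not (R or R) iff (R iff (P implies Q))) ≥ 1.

20

value 1: 20 assignments (counts)
value 2/3: 9 assignments
value 1/3: 28 assignments
value 0: 7 assignments
So 20 of the 64 assignments meet the threshold.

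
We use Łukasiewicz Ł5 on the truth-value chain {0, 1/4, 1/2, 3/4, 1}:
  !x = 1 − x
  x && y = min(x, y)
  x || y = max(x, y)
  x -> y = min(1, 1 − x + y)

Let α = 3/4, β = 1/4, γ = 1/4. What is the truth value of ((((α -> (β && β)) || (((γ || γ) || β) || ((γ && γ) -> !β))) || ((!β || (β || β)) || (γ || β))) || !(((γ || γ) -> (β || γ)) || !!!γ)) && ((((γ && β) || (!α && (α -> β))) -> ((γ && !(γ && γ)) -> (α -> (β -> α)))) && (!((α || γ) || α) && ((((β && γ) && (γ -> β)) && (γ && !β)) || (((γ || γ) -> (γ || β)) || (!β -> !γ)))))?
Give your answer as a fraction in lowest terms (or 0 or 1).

β && β = 1/4 && 1/4 = 1/4
α -> (β && β) = 3/4 -> 1/4 = 1/2
γ || γ = 1/4 || 1/4 = 1/4
(γ || γ) || β = 1/4 || 1/4 = 1/4
γ && γ = 1/4 && 1/4 = 1/4
!β = !1/4 = 3/4
(γ && γ) -> !β = 1/4 -> 3/4 = 1
((γ || γ) || β) || ((γ && γ) -> !β) = 1/4 || 1 = 1
(α -> (β && β)) || (((γ || γ) || β) || ((γ && γ) -> !β)) = 1/2 || 1 = 1
!β = !1/4 = 3/4
β || β = 1/4 || 1/4 = 1/4
!β || (β || β) = 3/4 || 1/4 = 3/4
γ || β = 1/4 || 1/4 = 1/4
(!β || (β || β)) || (γ || β) = 3/4 || 1/4 = 3/4
((α -> (β && β)) || (((γ || γ) || β) || ((γ && γ) -> !β))) || ((!β || (β || β)) || (γ || β)) = 1 || 3/4 = 1
γ || γ = 1/4 || 1/4 = 1/4
β || γ = 1/4 || 1/4 = 1/4
(γ || γ) -> (β || γ) = 1/4 -> 1/4 = 1
!γ = !1/4 = 3/4
!!γ = !3/4 = 1/4
!!!γ = !1/4 = 3/4
((γ || γ) -> (β || γ)) || !!!γ = 1 || 3/4 = 1
!(((γ || γ) -> (β || γ)) || !!!γ) = !1 = 0
(((α -> (β && β)) || (((γ || γ) || β) || ((γ && γ) -> !β))) || ((!β || (β || β)) || (γ || β))) || !(((γ || γ) -> (β || γ)) || !!!γ) = 1 || 0 = 1
γ && β = 1/4 && 1/4 = 1/4
!α = !3/4 = 1/4
α -> β = 3/4 -> 1/4 = 1/2
!α && (α -> β) = 1/4 && 1/2 = 1/4
(γ && β) || (!α && (α -> β)) = 1/4 || 1/4 = 1/4
γ && γ = 1/4 && 1/4 = 1/4
!(γ && γ) = !1/4 = 3/4
γ && !(γ && γ) = 1/4 && 3/4 = 1/4
β -> α = 1/4 -> 3/4 = 1
α -> (β -> α) = 3/4 -> 1 = 1
(γ && !(γ && γ)) -> (α -> (β -> α)) = 1/4 -> 1 = 1
((γ && β) || (!α && (α -> β))) -> ((γ && !(γ && γ)) -> (α -> (β -> α))) = 1/4 -> 1 = 1
α || γ = 3/4 || 1/4 = 3/4
(α || γ) || α = 3/4 || 3/4 = 3/4
!((α || γ) || α) = !3/4 = 1/4
β && γ = 1/4 && 1/4 = 1/4
γ -> β = 1/4 -> 1/4 = 1
(β && γ) && (γ -> β) = 1/4 && 1 = 1/4
!β = !1/4 = 3/4
γ && !β = 1/4 && 3/4 = 1/4
((β && γ) && (γ -> β)) && (γ && !β) = 1/4 && 1/4 = 1/4
γ || γ = 1/4 || 1/4 = 1/4
γ || β = 1/4 || 1/4 = 1/4
(γ || γ) -> (γ || β) = 1/4 -> 1/4 = 1
!β = !1/4 = 3/4
!γ = !1/4 = 3/4
!β -> !γ = 3/4 -> 3/4 = 1
((γ || γ) -> (γ || β)) || (!β -> !γ) = 1 || 1 = 1
(((β && γ) && (γ -> β)) && (γ && !β)) || (((γ || γ) -> (γ || β)) || (!β -> !γ)) = 1/4 || 1 = 1
!((α || γ) || α) && ((((β && γ) && (γ -> β)) && (γ && !β)) || (((γ || γ) -> (γ || β)) || (!β -> !γ))) = 1/4 && 1 = 1/4
(((γ && β) || (!α && (α -> β))) -> ((γ && !(γ && γ)) -> (α -> (β -> α)))) && (!((α || γ) || α) && ((((β && γ) && (γ -> β)) && (γ && !β)) || (((γ || γ) -> (γ || β)) || (!β -> !γ)))) = 1 && 1/4 = 1/4
((((α -> (β && β)) || (((γ || γ) || β) || ((γ && γ) -> !β))) || ((!β || (β || β)) || (γ || β))) || !(((γ || γ) -> (β || γ)) || !!!γ)) && ((((γ && β) || (!α && (α -> β))) -> ((γ && !(γ && γ)) -> (α -> (β -> α)))) && (!((α || γ) || α) && ((((β && γ) && (γ -> β)) && (γ && !β)) || (((γ || γ) -> (γ || β)) || (!β -> !γ))))) = 1 && 1/4 = 1/4

1/4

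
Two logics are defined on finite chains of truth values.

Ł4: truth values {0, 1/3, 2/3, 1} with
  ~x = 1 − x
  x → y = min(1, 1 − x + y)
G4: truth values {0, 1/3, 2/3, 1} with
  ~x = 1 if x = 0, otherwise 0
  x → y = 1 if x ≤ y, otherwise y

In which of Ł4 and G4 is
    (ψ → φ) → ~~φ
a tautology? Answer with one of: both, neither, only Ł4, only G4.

In Ł4: at φ = 0, ψ = 0 the value is 0 — not a tautology.
In G4: at φ = 0, ψ = 0 the value is 0 — not a tautology.

neither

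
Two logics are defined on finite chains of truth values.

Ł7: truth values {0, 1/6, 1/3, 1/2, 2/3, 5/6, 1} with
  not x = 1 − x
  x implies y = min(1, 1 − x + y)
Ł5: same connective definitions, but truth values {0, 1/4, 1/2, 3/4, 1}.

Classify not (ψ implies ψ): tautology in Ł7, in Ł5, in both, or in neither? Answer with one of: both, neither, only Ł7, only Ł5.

neither

In Ł7: at ψ = 0 the value is 0 — not a tautology.
In Ł5: at ψ = 0 the value is 0 — not a tautology.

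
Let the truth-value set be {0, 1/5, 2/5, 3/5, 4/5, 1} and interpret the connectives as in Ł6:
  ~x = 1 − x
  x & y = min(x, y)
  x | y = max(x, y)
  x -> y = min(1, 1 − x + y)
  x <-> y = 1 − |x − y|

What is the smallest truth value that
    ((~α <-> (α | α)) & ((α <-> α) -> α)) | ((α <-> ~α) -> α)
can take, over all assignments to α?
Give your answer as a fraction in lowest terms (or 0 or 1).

Take α = 2/5:
~α = ~2/5 = 3/5
α | α = 2/5 | 2/5 = 2/5
~α <-> (α | α) = 3/5 <-> 2/5 = 4/5
α <-> α = 2/5 <-> 2/5 = 1
(α <-> α) -> α = 1 -> 2/5 = 2/5
(~α <-> (α | α)) & ((α <-> α) -> α) = 4/5 & 2/5 = 2/5
~α = ~2/5 = 3/5
α <-> ~α = 2/5 <-> 3/5 = 4/5
(α <-> ~α) -> α = 4/5 -> 2/5 = 3/5
((~α <-> (α | α)) & ((α <-> α) -> α)) | ((α <-> ~α) -> α) = 2/5 | 3/5 = 3/5
No assignment yields a value below 3/5, so this is the minimum.

3/5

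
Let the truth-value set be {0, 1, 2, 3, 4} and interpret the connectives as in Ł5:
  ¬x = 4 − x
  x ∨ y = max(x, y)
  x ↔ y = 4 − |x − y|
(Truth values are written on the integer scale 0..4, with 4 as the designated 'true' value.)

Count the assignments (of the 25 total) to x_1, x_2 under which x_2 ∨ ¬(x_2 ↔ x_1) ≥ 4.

6

value 4: 6 assignments (counts)
value 3: 7 assignments
value 2: 7 assignments
value 1: 4 assignments
value 0: 1 assignment
So 6 of the 25 assignments meet the threshold.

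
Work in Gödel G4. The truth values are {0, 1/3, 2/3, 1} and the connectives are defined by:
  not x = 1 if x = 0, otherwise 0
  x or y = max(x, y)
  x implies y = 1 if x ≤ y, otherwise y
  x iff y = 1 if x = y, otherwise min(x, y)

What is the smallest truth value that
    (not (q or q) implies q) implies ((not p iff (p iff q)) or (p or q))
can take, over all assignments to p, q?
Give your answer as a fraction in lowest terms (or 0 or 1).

Take p = 0, q = 1/3:
q or q = 1/3 or 1/3 = 1/3
not (q or q) = not 1/3 = 0
not (q or q) implies q = 0 implies 1/3 = 1
not p = not 0 = 1
p iff q = 0 iff 1/3 = 0
not p iff (p iff q) = 1 iff 0 = 0
p or q = 0 or 1/3 = 1/3
(not p iff (p iff q)) or (p or q) = 0 or 1/3 = 1/3
(not (q or q) implies q) implies ((not p iff (p iff q)) or (p or q)) = 1 implies 1/3 = 1/3
No assignment yields a value below 1/3, so this is the minimum.

1/3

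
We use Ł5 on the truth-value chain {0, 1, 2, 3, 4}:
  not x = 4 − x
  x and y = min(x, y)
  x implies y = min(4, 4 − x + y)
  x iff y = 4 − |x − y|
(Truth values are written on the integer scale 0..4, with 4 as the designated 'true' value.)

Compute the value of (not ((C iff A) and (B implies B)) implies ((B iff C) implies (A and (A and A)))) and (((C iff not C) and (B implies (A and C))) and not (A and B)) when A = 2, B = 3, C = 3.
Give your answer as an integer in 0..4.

2

C iff A = 3 iff 2 = 3
B implies B = 3 implies 3 = 4
(C iff A) and (B implies B) = 3 and 4 = 3
not ((C iff A) and (B implies B)) = not 3 = 1
B iff C = 3 iff 3 = 4
A and A = 2 and 2 = 2
A and (A and A) = 2 and 2 = 2
(B iff C) implies (A and (A and A)) = 4 implies 2 = 2
not ((C iff A) and (B implies B)) implies ((B iff C) implies (A and (A and A))) = 1 implies 2 = 4
not C = not 3 = 1
C iff not C = 3 iff 1 = 2
A and C = 2 and 3 = 2
B implies (A and C) = 3 implies 2 = 3
(C iff not C) and (B implies (A and C)) = 2 and 3 = 2
A and B = 2 and 3 = 2
not (A and B) = not 2 = 2
((C iff not C) and (B implies (A and C))) and not (A and B) = 2 and 2 = 2
(not ((C iff A) and (B implies B)) implies ((B iff C) implies (A and (A and A)))) and (((C iff not C) and (B implies (A and C))) and not (A and B)) = 4 and 2 = 2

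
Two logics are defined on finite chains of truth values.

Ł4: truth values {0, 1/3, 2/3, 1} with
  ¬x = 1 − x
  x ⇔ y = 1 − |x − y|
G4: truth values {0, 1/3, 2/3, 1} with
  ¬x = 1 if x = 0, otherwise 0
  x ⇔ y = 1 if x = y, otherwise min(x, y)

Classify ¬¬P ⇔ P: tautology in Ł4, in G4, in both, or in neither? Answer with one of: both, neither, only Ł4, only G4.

In Ł4: every assignment gives 1 — tautology.
In G4: at P = 1/3 the value is 1/3 — not a tautology.

only Ł4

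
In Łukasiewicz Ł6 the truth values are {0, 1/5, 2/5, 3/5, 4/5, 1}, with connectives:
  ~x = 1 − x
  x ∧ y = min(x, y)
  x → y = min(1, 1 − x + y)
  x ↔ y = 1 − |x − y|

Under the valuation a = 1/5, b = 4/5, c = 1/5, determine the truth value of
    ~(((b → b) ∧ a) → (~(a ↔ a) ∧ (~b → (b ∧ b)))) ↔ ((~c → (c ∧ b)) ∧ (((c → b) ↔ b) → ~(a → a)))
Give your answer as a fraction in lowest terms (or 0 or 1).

b → b = 4/5 → 4/5 = 1
(b → b) ∧ a = 1 ∧ 1/5 = 1/5
a ↔ a = 1/5 ↔ 1/5 = 1
~(a ↔ a) = ~1 = 0
~b = ~4/5 = 1/5
b ∧ b = 4/5 ∧ 4/5 = 4/5
~b → (b ∧ b) = 1/5 → 4/5 = 1
~(a ↔ a) ∧ (~b → (b ∧ b)) = 0 ∧ 1 = 0
((b → b) ∧ a) → (~(a ↔ a) ∧ (~b → (b ∧ b))) = 1/5 → 0 = 4/5
~(((b → b) ∧ a) → (~(a ↔ a) ∧ (~b → (b ∧ b)))) = ~4/5 = 1/5
~c = ~1/5 = 4/5
c ∧ b = 1/5 ∧ 4/5 = 1/5
~c → (c ∧ b) = 4/5 → 1/5 = 2/5
c → b = 1/5 → 4/5 = 1
(c → b) ↔ b = 1 ↔ 4/5 = 4/5
a → a = 1/5 → 1/5 = 1
~(a → a) = ~1 = 0
((c → b) ↔ b) → ~(a → a) = 4/5 → 0 = 1/5
(~c → (c ∧ b)) ∧ (((c → b) ↔ b) → ~(a → a)) = 2/5 ∧ 1/5 = 1/5
~(((b → b) ∧ a) → (~(a ↔ a) ∧ (~b → (b ∧ b)))) ↔ ((~c → (c ∧ b)) ∧ (((c → b) ↔ b) → ~(a → a))) = 1/5 ↔ 1/5 = 1

1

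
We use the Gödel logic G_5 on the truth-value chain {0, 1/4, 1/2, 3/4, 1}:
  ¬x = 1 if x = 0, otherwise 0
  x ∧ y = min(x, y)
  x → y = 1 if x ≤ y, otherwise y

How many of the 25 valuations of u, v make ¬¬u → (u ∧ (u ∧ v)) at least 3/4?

value 1: 6 assignments (counts)
value 3/4: 3 assignments (counts)
value 1/2: 5 assignments
value 1/4: 7 assignments
value 0: 4 assignments
So 9 of the 25 assignments meet the threshold.

9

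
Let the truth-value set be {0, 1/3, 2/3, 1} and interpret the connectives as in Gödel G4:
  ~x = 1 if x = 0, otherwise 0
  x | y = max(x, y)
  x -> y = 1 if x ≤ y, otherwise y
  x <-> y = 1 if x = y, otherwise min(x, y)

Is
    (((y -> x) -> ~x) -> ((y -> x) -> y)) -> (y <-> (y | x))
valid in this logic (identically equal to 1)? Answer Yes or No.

Counterexample: take x = 1/3, y = 0.
y -> x = 0 -> 1/3 = 1
~x = ~1/3 = 0
(y -> x) -> ~x = 1 -> 0 = 0
y -> x = 0 -> 1/3 = 1
(y -> x) -> y = 1 -> 0 = 0
((y -> x) -> ~x) -> ((y -> x) -> y) = 0 -> 0 = 1
y | x = 0 | 1/3 = 1/3
y <-> (y | x) = 0 <-> 1/3 = 0
(((y -> x) -> ~x) -> ((y -> x) -> y)) -> (y <-> (y | x)) = 1 -> 0 = 0
This gives 0 ≠ 1.

No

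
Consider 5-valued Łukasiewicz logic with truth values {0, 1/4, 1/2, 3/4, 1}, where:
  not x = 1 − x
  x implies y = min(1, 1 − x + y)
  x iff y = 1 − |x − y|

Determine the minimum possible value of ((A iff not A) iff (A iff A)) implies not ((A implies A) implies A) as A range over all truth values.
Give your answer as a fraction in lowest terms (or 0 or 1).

Take A = 1/2:
not A = not 1/2 = 1/2
A iff not A = 1/2 iff 1/2 = 1
A iff A = 1/2 iff 1/2 = 1
(A iff not A) iff (A iff A) = 1 iff 1 = 1
A implies A = 1/2 implies 1/2 = 1
(A implies A) implies A = 1 implies 1/2 = 1/2
not ((A implies A) implies A) = not 1/2 = 1/2
((A iff not A) iff (A iff A)) implies not ((A implies A) implies A) = 1 implies 1/2 = 1/2
No assignment yields a value below 1/2, so this is the minimum.

1/2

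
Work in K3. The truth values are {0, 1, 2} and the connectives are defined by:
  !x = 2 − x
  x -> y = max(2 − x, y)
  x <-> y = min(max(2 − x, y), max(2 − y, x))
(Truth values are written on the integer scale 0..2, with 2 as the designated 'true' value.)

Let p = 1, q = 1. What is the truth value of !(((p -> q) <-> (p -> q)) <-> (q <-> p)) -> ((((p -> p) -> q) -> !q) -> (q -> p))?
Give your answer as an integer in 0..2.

1

p -> q = 1 -> 1 = 1
p -> q = 1 -> 1 = 1
(p -> q) <-> (p -> q) = 1 <-> 1 = 1
q <-> p = 1 <-> 1 = 1
((p -> q) <-> (p -> q)) <-> (q <-> p) = 1 <-> 1 = 1
!(((p -> q) <-> (p -> q)) <-> (q <-> p)) = !1 = 1
p -> p = 1 -> 1 = 1
(p -> p) -> q = 1 -> 1 = 1
!q = !1 = 1
((p -> p) -> q) -> !q = 1 -> 1 = 1
q -> p = 1 -> 1 = 1
(((p -> p) -> q) -> !q) -> (q -> p) = 1 -> 1 = 1
!(((p -> q) <-> (p -> q)) <-> (q <-> p)) -> ((((p -> p) -> q) -> !q) -> (q -> p)) = 1 -> 1 = 1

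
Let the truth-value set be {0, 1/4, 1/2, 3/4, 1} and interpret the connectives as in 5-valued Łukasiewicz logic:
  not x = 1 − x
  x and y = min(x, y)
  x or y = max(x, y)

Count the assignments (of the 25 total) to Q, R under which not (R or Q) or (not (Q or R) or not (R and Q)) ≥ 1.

9

value 1: 9 assignments (counts)
value 3/4: 7 assignments
value 1/2: 5 assignments
value 1/4: 3 assignments
value 0: 1 assignment
So 9 of the 25 assignments meet the threshold.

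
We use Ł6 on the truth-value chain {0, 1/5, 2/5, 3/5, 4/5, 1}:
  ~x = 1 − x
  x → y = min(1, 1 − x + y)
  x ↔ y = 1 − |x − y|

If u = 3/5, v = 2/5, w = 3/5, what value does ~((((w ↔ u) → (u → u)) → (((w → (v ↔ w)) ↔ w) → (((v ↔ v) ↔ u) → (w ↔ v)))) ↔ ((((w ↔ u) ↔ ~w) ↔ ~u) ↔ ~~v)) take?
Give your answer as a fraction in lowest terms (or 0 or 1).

w ↔ u = 3/5 ↔ 3/5 = 1
u → u = 3/5 → 3/5 = 1
(w ↔ u) → (u → u) = 1 → 1 = 1
v ↔ w = 2/5 ↔ 3/5 = 4/5
w → (v ↔ w) = 3/5 → 4/5 = 1
(w → (v ↔ w)) ↔ w = 1 ↔ 3/5 = 3/5
v ↔ v = 2/5 ↔ 2/5 = 1
(v ↔ v) ↔ u = 1 ↔ 3/5 = 3/5
w ↔ v = 3/5 ↔ 2/5 = 4/5
((v ↔ v) ↔ u) → (w ↔ v) = 3/5 → 4/5 = 1
((w → (v ↔ w)) ↔ w) → (((v ↔ v) ↔ u) → (w ↔ v)) = 3/5 → 1 = 1
((w ↔ u) → (u → u)) → (((w → (v ↔ w)) ↔ w) → (((v ↔ v) ↔ u) → (w ↔ v))) = 1 → 1 = 1
w ↔ u = 3/5 ↔ 3/5 = 1
~w = ~3/5 = 2/5
(w ↔ u) ↔ ~w = 1 ↔ 2/5 = 2/5
~u = ~3/5 = 2/5
((w ↔ u) ↔ ~w) ↔ ~u = 2/5 ↔ 2/5 = 1
~v = ~2/5 = 3/5
~~v = ~3/5 = 2/5
(((w ↔ u) ↔ ~w) ↔ ~u) ↔ ~~v = 1 ↔ 2/5 = 2/5
(((w ↔ u) → (u → u)) → (((w → (v ↔ w)) ↔ w) → (((v ↔ v) ↔ u) → (w ↔ v)))) ↔ ((((w ↔ u) ↔ ~w) ↔ ~u) ↔ ~~v) = 1 ↔ 2/5 = 2/5
~((((w ↔ u) → (u → u)) → (((w → (v ↔ w)) ↔ w) → (((v ↔ v) ↔ u) → (w ↔ v)))) ↔ ((((w ↔ u) ↔ ~w) ↔ ~u) ↔ ~~v)) = ~2/5 = 3/5

3/5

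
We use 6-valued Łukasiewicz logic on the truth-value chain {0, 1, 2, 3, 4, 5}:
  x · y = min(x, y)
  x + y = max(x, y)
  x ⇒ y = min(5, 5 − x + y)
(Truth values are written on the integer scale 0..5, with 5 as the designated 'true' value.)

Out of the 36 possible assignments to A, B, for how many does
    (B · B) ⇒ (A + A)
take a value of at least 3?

value 5: 21 assignments (counts)
value 4: 5 assignments (counts)
value 3: 4 assignments (counts)
value 2: 3 assignments
value 1: 2 assignments
value 0: 1 assignment
So 30 of the 36 assignments meet the threshold.

30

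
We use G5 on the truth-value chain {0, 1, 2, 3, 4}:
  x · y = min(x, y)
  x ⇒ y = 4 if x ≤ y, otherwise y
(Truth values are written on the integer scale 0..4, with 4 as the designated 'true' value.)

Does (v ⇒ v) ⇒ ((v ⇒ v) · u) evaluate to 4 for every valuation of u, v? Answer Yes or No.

Counterexample: take u = 0, v = 0.
v ⇒ v = 0 ⇒ 0 = 4
(v ⇒ v) · u = 4 · 0 = 0
(v ⇒ v) ⇒ ((v ⇒ v) · u) = 4 ⇒ 0 = 0
This gives 0 ≠ 4.

No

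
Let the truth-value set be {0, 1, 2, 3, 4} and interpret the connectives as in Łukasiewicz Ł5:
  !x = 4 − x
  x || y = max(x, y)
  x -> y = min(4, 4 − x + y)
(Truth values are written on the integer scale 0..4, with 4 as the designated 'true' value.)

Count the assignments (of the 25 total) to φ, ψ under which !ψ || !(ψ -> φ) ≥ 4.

value 4: 6 assignments (counts)
value 3: 7 assignments
value 2: 7 assignments
value 1: 4 assignments
value 0: 1 assignment
So 6 of the 25 assignments meet the threshold.

6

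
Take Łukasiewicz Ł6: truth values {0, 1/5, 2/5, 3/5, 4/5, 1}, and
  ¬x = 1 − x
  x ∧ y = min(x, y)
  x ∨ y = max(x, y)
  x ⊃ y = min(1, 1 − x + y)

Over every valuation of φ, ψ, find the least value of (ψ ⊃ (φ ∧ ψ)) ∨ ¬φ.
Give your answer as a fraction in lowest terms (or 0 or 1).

Take φ = 2/5, ψ = 4/5:
φ ∧ ψ = 2/5 ∧ 4/5 = 2/5
ψ ⊃ (φ ∧ ψ) = 4/5 ⊃ 2/5 = 3/5
¬φ = ¬2/5 = 3/5
(ψ ⊃ (φ ∧ ψ)) ∨ ¬φ = 3/5 ∨ 3/5 = 3/5
No assignment yields a value below 3/5, so this is the minimum.

3/5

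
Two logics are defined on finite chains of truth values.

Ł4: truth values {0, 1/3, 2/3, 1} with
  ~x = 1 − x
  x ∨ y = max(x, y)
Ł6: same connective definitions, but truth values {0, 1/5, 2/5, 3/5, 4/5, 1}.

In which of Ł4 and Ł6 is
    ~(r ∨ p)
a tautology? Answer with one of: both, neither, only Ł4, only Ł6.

neither

In Ł4: at p = 0, r = 1/3 the value is 2/3 — not a tautology.
In Ł6: at p = 0, r = 1/5 the value is 4/5 — not a tautology.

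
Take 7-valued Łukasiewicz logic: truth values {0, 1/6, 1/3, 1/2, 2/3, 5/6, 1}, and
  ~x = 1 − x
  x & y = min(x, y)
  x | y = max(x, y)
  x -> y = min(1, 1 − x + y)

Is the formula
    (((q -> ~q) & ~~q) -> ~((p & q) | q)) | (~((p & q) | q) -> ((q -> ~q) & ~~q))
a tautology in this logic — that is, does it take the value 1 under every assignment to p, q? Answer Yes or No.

At p = 1/3, q = 1/6, for instance:
~q = ~1/6 = 5/6
q -> ~q = 1/6 -> 5/6 = 1
~q = ~1/6 = 5/6
~~q = ~5/6 = 1/6
(q -> ~q) & ~~q = 1 & 1/6 = 1/6
p & q = 1/3 & 1/6 = 1/6
(p & q) | q = 1/6 | 1/6 = 1/6
~((p & q) | q) = ~1/6 = 5/6
((q -> ~q) & ~~q) -> ~((p & q) | q) = 1/6 -> 5/6 = 1
~((p & q) | q) -> ((q -> ~q) & ~~q) = 5/6 -> 1/6 = 1/3
(((q -> ~q) & ~~q) -> ~((p & q) | q)) | (~((p & q) | q) -> ((q -> ~q) & ~~q)) = 1 | 1/3 = 1
and checking the remaining 48 assignments likewise gives ≥ 1 in every case.

Yes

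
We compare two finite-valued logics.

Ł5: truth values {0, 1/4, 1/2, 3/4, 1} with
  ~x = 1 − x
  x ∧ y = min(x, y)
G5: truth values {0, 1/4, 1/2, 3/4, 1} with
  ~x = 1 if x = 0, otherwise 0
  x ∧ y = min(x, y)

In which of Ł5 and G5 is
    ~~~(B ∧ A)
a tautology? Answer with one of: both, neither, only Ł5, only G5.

neither

In Ł5: at A = 1/4, B = 1/4 the value is 3/4 — not a tautology.
In G5: at A = 1/4, B = 1/4 the value is 0 — not a tautology.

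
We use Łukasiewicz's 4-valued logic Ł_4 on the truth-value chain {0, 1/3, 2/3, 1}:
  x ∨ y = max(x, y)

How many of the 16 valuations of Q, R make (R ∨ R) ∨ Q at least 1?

Q = 0, R = 0 ↦ 0  <
Q = 0, R = 1/3 ↦ 1/3  <
Q = 0, R = 2/3 ↦ 2/3  <
Q = 0, R = 1 ↦ 1  ≥
Q = 1/3, R = 0 ↦ 1/3  <
Q = 1/3, R = 1/3 ↦ 1/3  <
Q = 1/3, R = 2/3 ↦ 2/3  <
Q = 1/3, R = 1 ↦ 1  ≥
Q = 2/3, R = 0 ↦ 2/3  <
Q = 2/3, R = 1/3 ↦ 2/3  <
Q = 2/3, R = 2/3 ↦ 2/3  <
Q = 2/3, R = 1 ↦ 1  ≥
Q = 1, R = 0 ↦ 1  ≥
Q = 1, R = 1/3 ↦ 1  ≥
Q = 1, R = 2/3 ↦ 1  ≥
Q = 1, R = 1 ↦ 1  ≥
So 7 of the 16 assignments meet the threshold.

7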